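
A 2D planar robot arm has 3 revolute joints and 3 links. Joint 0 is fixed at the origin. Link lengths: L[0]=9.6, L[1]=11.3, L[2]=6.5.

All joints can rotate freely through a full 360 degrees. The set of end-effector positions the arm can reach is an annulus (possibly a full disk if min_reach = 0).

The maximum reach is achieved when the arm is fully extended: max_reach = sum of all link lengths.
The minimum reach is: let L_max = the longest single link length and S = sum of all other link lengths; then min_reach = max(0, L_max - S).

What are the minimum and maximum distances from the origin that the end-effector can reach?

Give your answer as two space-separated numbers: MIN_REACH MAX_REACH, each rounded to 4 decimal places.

Link lengths: [9.6, 11.3, 6.5]
max_reach = 9.6 + 11.3 + 6.5 = 27.4
L_max = max([9.6, 11.3, 6.5]) = 11.3
S (sum of others) = 27.4 - 11.3 = 16.1
min_reach = max(0, 11.3 - 16.1) = max(0, -4.8) = 0

Answer: 0.0000 27.4000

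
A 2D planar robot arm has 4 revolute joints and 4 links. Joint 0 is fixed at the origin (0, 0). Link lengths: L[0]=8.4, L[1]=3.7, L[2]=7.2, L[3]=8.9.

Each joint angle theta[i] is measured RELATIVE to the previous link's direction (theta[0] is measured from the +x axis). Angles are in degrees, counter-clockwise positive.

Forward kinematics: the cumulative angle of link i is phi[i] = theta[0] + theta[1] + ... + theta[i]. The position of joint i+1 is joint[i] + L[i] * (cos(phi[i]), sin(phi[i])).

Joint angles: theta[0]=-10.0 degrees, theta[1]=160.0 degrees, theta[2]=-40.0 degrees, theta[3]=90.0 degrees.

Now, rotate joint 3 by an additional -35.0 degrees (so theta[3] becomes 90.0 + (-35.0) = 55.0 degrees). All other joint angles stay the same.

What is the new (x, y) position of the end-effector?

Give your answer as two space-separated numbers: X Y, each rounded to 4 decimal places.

Answer: -5.9912 9.4606

Derivation:
joint[0] = (0.0000, 0.0000)  (base)
link 0: phi[0] = -10 = -10 deg
  cos(-10 deg) = 0.9848, sin(-10 deg) = -0.1736
  joint[1] = (0.0000, 0.0000) + 8.4 * (0.9848, -0.1736) = (0.0000 + 8.2724, 0.0000 + -1.4586) = (8.2724, -1.4586)
link 1: phi[1] = -10 + 160 = 150 deg
  cos(150 deg) = -0.8660, sin(150 deg) = 0.5000
  joint[2] = (8.2724, -1.4586) + 3.7 * (-0.8660, 0.5000) = (8.2724 + -3.2043, -1.4586 + 1.8500) = (5.0681, 0.3914)
link 2: phi[2] = -10 + 160 + -40 = 110 deg
  cos(110 deg) = -0.3420, sin(110 deg) = 0.9397
  joint[3] = (5.0681, 0.3914) + 7.2 * (-0.3420, 0.9397) = (5.0681 + -2.4625, 0.3914 + 6.7658) = (2.6055, 7.1571)
link 3: phi[3] = -10 + 160 + -40 + 55 = 165 deg
  cos(165 deg) = -0.9659, sin(165 deg) = 0.2588
  joint[4] = (2.6055, 7.1571) + 8.9 * (-0.9659, 0.2588) = (2.6055 + -8.5967, 7.1571 + 2.3035) = (-5.9912, 9.4606)
End effector: (-5.9912, 9.4606)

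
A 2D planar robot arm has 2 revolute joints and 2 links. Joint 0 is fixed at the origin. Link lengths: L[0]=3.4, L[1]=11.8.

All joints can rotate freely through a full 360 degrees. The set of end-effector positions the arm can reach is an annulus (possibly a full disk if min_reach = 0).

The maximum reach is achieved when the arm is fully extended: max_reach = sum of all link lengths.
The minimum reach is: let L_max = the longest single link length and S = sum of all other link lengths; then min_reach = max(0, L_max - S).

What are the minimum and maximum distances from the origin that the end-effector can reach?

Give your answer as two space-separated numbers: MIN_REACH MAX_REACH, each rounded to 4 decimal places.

Answer: 8.4000 15.2000

Derivation:
Link lengths: [3.4, 11.8]
max_reach = 3.4 + 11.8 = 15.2
L_max = max([3.4, 11.8]) = 11.8
S (sum of others) = 15.2 - 11.8 = 3.4
min_reach = max(0, 11.8 - 3.4) = max(0, 8.4) = 8.4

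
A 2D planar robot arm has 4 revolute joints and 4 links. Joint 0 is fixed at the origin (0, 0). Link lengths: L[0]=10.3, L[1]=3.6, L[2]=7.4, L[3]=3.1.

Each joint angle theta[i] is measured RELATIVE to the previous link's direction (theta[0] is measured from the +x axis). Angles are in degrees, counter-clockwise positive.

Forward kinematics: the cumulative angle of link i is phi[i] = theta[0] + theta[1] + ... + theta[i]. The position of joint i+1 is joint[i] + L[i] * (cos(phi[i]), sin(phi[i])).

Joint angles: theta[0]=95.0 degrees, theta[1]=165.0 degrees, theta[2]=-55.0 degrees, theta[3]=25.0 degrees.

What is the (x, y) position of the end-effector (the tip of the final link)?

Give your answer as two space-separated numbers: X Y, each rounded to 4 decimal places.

joint[0] = (0.0000, 0.0000)  (base)
link 0: phi[0] = 95 = 95 deg
  cos(95 deg) = -0.0872, sin(95 deg) = 0.9962
  joint[1] = (0.0000, 0.0000) + 10.3 * (-0.0872, 0.9962) = (0.0000 + -0.8977, 0.0000 + 10.2608) = (-0.8977, 10.2608)
link 1: phi[1] = 95 + 165 = 260 deg
  cos(260 deg) = -0.1736, sin(260 deg) = -0.9848
  joint[2] = (-0.8977, 10.2608) + 3.6 * (-0.1736, -0.9848) = (-0.8977 + -0.6251, 10.2608 + -3.5453) = (-1.5228, 6.7155)
link 2: phi[2] = 95 + 165 + -55 = 205 deg
  cos(205 deg) = -0.9063, sin(205 deg) = -0.4226
  joint[3] = (-1.5228, 6.7155) + 7.4 * (-0.9063, -0.4226) = (-1.5228 + -6.7067, 6.7155 + -3.1274) = (-8.2295, 3.5881)
link 3: phi[3] = 95 + 165 + -55 + 25 = 230 deg
  cos(230 deg) = -0.6428, sin(230 deg) = -0.7660
  joint[4] = (-8.2295, 3.5881) + 3.1 * (-0.6428, -0.7660) = (-8.2295 + -1.9926, 3.5881 + -2.3747) = (-10.2222, 1.2134)
End effector: (-10.2222, 1.2134)

Answer: -10.2222 1.2134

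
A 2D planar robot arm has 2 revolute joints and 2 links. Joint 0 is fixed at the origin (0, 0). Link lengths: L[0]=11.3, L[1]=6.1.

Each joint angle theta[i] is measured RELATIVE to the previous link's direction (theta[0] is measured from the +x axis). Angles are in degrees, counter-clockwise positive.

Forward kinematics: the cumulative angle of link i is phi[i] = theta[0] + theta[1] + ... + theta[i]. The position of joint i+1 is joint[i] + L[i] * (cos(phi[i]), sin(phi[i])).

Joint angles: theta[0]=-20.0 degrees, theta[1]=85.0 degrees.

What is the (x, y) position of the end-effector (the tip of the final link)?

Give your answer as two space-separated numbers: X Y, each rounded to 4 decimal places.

joint[0] = (0.0000, 0.0000)  (base)
link 0: phi[0] = -20 = -20 deg
  cos(-20 deg) = 0.9397, sin(-20 deg) = -0.3420
  joint[1] = (0.0000, 0.0000) + 11.3 * (0.9397, -0.3420) = (0.0000 + 10.6185, 0.0000 + -3.8648) = (10.6185, -3.8648)
link 1: phi[1] = -20 + 85 = 65 deg
  cos(65 deg) = 0.4226, sin(65 deg) = 0.9063
  joint[2] = (10.6185, -3.8648) + 6.1 * (0.4226, 0.9063) = (10.6185 + 2.5780, -3.8648 + 5.5285) = (13.1965, 1.6636)
End effector: (13.1965, 1.6636)

Answer: 13.1965 1.6636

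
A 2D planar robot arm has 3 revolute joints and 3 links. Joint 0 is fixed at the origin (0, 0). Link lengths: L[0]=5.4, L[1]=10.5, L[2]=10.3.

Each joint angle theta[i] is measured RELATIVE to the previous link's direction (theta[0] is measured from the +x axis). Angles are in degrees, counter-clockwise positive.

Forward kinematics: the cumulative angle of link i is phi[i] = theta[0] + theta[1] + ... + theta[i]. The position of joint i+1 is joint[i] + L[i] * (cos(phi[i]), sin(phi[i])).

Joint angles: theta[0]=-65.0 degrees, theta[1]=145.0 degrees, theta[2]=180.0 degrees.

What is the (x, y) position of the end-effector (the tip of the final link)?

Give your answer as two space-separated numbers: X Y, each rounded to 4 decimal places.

joint[0] = (0.0000, 0.0000)  (base)
link 0: phi[0] = -65 = -65 deg
  cos(-65 deg) = 0.4226, sin(-65 deg) = -0.9063
  joint[1] = (0.0000, 0.0000) + 5.4 * (0.4226, -0.9063) = (0.0000 + 2.2821, 0.0000 + -4.8941) = (2.2821, -4.8941)
link 1: phi[1] = -65 + 145 = 80 deg
  cos(80 deg) = 0.1736, sin(80 deg) = 0.9848
  joint[2] = (2.2821, -4.8941) + 10.5 * (0.1736, 0.9848) = (2.2821 + 1.8233, -4.8941 + 10.3405) = (4.1054, 5.4464)
link 2: phi[2] = -65 + 145 + 180 = 260 deg
  cos(260 deg) = -0.1736, sin(260 deg) = -0.9848
  joint[3] = (4.1054, 5.4464) + 10.3 * (-0.1736, -0.9848) = (4.1054 + -1.7886, 5.4464 + -10.1435) = (2.3169, -4.6971)
End effector: (2.3169, -4.6971)

Answer: 2.3169 -4.6971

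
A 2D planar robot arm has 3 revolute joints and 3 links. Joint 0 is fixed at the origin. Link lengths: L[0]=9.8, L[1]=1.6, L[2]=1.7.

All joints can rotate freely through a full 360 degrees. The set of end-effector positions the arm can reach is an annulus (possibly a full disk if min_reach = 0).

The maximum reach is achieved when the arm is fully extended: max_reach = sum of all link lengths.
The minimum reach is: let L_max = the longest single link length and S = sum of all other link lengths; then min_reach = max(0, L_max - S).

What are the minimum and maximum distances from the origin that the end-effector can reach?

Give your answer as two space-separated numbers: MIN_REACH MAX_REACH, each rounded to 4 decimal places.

Link lengths: [9.8, 1.6, 1.7]
max_reach = 9.8 + 1.6 + 1.7 = 13.1
L_max = max([9.8, 1.6, 1.7]) = 9.8
S (sum of others) = 13.1 - 9.8 = 3.3
min_reach = max(0, 9.8 - 3.3) = max(0, 6.5) = 6.5

Answer: 6.5000 13.1000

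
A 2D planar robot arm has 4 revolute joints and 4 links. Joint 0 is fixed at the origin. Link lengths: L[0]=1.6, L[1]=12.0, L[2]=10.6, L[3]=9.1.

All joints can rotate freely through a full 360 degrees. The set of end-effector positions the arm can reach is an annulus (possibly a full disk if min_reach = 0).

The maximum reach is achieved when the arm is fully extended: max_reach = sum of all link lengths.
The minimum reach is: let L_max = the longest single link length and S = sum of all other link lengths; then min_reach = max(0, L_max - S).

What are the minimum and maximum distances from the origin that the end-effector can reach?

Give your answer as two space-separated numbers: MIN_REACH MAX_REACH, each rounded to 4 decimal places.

Link lengths: [1.6, 12.0, 10.6, 9.1]
max_reach = 1.6 + 12 + 10.6 + 9.1 = 33.3
L_max = max([1.6, 12.0, 10.6, 9.1]) = 12
S (sum of others) = 33.3 - 12 = 21.3
min_reach = max(0, 12 - 21.3) = max(0, -9.3) = 0

Answer: 0.0000 33.3000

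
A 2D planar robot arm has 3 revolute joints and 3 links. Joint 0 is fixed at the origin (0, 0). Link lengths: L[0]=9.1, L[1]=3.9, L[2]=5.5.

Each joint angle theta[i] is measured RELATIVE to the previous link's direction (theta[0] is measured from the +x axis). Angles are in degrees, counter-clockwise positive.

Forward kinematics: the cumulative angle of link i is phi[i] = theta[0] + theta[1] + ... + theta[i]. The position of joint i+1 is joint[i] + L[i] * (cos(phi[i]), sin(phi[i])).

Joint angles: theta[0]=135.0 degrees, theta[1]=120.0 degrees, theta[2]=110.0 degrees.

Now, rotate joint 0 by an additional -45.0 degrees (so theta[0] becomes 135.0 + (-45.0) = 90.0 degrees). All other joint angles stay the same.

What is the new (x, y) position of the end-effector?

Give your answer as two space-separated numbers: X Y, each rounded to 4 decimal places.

Answer: 0.8357 3.6147

Derivation:
joint[0] = (0.0000, 0.0000)  (base)
link 0: phi[0] = 90 = 90 deg
  cos(90 deg) = 0.0000, sin(90 deg) = 1.0000
  joint[1] = (0.0000, 0.0000) + 9.1 * (0.0000, 1.0000) = (0.0000 + 0.0000, 0.0000 + 9.1000) = (0.0000, 9.1000)
link 1: phi[1] = 90 + 120 = 210 deg
  cos(210 deg) = -0.8660, sin(210 deg) = -0.5000
  joint[2] = (0.0000, 9.1000) + 3.9 * (-0.8660, -0.5000) = (0.0000 + -3.3775, 9.1000 + -1.9500) = (-3.3775, 7.1500)
link 2: phi[2] = 90 + 120 + 110 = 320 deg
  cos(320 deg) = 0.7660, sin(320 deg) = -0.6428
  joint[3] = (-3.3775, 7.1500) + 5.5 * (0.7660, -0.6428) = (-3.3775 + 4.2132, 7.1500 + -3.5353) = (0.8357, 3.6147)
End effector: (0.8357, 3.6147)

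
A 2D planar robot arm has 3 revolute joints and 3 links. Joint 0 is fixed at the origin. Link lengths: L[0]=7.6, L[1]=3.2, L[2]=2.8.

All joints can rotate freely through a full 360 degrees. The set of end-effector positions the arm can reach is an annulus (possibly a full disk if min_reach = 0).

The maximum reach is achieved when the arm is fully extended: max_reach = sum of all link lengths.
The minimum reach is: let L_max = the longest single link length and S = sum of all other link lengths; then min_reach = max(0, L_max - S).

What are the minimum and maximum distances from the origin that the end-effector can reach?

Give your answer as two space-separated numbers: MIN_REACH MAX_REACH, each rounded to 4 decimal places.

Link lengths: [7.6, 3.2, 2.8]
max_reach = 7.6 + 3.2 + 2.8 = 13.6
L_max = max([7.6, 3.2, 2.8]) = 7.6
S (sum of others) = 13.6 - 7.6 = 6
min_reach = max(0, 7.6 - 6) = max(0, 1.6) = 1.6

Answer: 1.6000 13.6000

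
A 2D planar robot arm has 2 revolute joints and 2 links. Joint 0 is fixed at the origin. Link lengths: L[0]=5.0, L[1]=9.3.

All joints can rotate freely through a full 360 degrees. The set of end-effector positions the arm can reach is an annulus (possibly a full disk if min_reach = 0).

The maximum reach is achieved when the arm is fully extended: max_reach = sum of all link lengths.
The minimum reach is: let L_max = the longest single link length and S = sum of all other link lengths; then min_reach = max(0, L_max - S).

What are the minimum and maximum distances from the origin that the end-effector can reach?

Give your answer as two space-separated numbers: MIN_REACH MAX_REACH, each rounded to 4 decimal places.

Link lengths: [5.0, 9.3]
max_reach = 5 + 9.3 = 14.3
L_max = max([5.0, 9.3]) = 9.3
S (sum of others) = 14.3 - 9.3 = 5
min_reach = max(0, 9.3 - 5) = max(0, 4.3) = 4.3

Answer: 4.3000 14.3000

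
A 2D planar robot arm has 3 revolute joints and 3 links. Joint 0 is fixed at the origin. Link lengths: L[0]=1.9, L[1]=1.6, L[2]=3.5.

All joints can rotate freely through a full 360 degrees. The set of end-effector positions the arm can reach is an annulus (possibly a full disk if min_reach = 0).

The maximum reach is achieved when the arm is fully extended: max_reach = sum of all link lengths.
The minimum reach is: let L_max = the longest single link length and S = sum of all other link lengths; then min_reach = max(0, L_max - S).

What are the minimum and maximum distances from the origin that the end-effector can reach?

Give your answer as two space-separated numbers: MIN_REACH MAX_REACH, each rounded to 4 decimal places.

Answer: 0.0000 7.0000

Derivation:
Link lengths: [1.9, 1.6, 3.5]
max_reach = 1.9 + 1.6 + 3.5 = 7
L_max = max([1.9, 1.6, 3.5]) = 3.5
S (sum of others) = 7 - 3.5 = 3.5
min_reach = max(0, 3.5 - 3.5) = max(0, 0) = 0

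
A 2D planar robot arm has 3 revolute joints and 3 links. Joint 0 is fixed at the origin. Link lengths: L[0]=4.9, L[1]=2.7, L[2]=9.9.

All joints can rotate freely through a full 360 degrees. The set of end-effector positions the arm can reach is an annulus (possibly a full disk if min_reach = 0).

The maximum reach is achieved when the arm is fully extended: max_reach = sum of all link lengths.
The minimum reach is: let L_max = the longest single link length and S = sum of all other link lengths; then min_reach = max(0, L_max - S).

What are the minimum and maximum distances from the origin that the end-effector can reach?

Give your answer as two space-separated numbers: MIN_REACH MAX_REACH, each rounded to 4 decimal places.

Answer: 2.3000 17.5000

Derivation:
Link lengths: [4.9, 2.7, 9.9]
max_reach = 4.9 + 2.7 + 9.9 = 17.5
L_max = max([4.9, 2.7, 9.9]) = 9.9
S (sum of others) = 17.5 - 9.9 = 7.6
min_reach = max(0, 9.9 - 7.6) = max(0, 2.3) = 2.3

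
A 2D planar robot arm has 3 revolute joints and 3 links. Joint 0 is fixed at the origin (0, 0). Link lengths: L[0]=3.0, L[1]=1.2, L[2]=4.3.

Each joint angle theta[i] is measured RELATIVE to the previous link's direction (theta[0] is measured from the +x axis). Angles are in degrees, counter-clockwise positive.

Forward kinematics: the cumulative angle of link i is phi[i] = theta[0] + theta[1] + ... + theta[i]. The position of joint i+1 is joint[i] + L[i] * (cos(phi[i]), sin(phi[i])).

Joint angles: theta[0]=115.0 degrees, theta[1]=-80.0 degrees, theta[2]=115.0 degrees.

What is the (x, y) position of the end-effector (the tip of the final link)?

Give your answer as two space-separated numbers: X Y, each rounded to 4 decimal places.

joint[0] = (0.0000, 0.0000)  (base)
link 0: phi[0] = 115 = 115 deg
  cos(115 deg) = -0.4226, sin(115 deg) = 0.9063
  joint[1] = (0.0000, 0.0000) + 3 * (-0.4226, 0.9063) = (0.0000 + -1.2679, 0.0000 + 2.7189) = (-1.2679, 2.7189)
link 1: phi[1] = 115 + -80 = 35 deg
  cos(35 deg) = 0.8192, sin(35 deg) = 0.5736
  joint[2] = (-1.2679, 2.7189) + 1.2 * (0.8192, 0.5736) = (-1.2679 + 0.9830, 2.7189 + 0.6883) = (-0.2849, 3.4072)
link 2: phi[2] = 115 + -80 + 115 = 150 deg
  cos(150 deg) = -0.8660, sin(150 deg) = 0.5000
  joint[3] = (-0.2849, 3.4072) + 4.3 * (-0.8660, 0.5000) = (-0.2849 + -3.7239, 3.4072 + 2.1500) = (-4.0088, 5.5572)
End effector: (-4.0088, 5.5572)

Answer: -4.0088 5.5572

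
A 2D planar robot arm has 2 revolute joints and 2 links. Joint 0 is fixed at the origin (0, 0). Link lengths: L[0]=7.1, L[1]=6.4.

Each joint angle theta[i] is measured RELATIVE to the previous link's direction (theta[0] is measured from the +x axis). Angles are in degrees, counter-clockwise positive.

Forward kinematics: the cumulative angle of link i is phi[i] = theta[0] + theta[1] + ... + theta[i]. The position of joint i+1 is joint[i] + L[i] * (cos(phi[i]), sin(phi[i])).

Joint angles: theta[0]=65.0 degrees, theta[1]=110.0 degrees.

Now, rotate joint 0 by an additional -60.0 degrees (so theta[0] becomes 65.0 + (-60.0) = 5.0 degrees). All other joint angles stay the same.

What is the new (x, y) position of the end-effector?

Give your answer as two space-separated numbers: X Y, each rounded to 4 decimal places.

joint[0] = (0.0000, 0.0000)  (base)
link 0: phi[0] = 5 = 5 deg
  cos(5 deg) = 0.9962, sin(5 deg) = 0.0872
  joint[1] = (0.0000, 0.0000) + 7.1 * (0.9962, 0.0872) = (0.0000 + 7.0730, 0.0000 + 0.6188) = (7.0730, 0.6188)
link 1: phi[1] = 5 + 110 = 115 deg
  cos(115 deg) = -0.4226, sin(115 deg) = 0.9063
  joint[2] = (7.0730, 0.6188) + 6.4 * (-0.4226, 0.9063) = (7.0730 + -2.7048, 0.6188 + 5.8004) = (4.3682, 6.4192)
End effector: (4.3682, 6.4192)

Answer: 4.3682 6.4192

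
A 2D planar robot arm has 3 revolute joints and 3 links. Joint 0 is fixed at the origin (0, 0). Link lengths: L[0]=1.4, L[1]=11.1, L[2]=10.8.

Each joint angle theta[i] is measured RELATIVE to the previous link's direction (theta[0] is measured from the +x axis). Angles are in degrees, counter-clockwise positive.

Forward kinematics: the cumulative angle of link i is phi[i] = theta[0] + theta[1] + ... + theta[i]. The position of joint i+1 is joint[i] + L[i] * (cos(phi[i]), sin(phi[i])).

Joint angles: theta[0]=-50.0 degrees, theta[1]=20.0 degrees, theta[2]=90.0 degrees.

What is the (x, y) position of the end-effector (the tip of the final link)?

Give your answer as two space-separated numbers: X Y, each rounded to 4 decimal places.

joint[0] = (0.0000, 0.0000)  (base)
link 0: phi[0] = -50 = -50 deg
  cos(-50 deg) = 0.6428, sin(-50 deg) = -0.7660
  joint[1] = (0.0000, 0.0000) + 1.4 * (0.6428, -0.7660) = (0.0000 + 0.8999, 0.0000 + -1.0725) = (0.8999, -1.0725)
link 1: phi[1] = -50 + 20 = -30 deg
  cos(-30 deg) = 0.8660, sin(-30 deg) = -0.5000
  joint[2] = (0.8999, -1.0725) + 11.1 * (0.8660, -0.5000) = (0.8999 + 9.6129, -1.0725 + -5.5500) = (10.5128, -6.6225)
link 2: phi[2] = -50 + 20 + 90 = 60 deg
  cos(60 deg) = 0.5000, sin(60 deg) = 0.8660
  joint[3] = (10.5128, -6.6225) + 10.8 * (0.5000, 0.8660) = (10.5128 + 5.4000, -6.6225 + 9.3531) = (15.9128, 2.7306)
End effector: (15.9128, 2.7306)

Answer: 15.9128 2.7306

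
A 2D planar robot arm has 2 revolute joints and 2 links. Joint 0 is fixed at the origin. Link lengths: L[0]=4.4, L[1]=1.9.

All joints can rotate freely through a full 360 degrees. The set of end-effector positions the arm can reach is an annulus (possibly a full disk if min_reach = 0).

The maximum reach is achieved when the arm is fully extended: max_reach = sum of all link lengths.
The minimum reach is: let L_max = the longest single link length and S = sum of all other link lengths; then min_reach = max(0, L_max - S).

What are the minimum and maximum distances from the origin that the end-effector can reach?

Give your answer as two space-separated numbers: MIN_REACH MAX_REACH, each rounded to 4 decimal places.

Answer: 2.5000 6.3000

Derivation:
Link lengths: [4.4, 1.9]
max_reach = 4.4 + 1.9 = 6.3
L_max = max([4.4, 1.9]) = 4.4
S (sum of others) = 6.3 - 4.4 = 1.9
min_reach = max(0, 4.4 - 1.9) = max(0, 2.5) = 2.5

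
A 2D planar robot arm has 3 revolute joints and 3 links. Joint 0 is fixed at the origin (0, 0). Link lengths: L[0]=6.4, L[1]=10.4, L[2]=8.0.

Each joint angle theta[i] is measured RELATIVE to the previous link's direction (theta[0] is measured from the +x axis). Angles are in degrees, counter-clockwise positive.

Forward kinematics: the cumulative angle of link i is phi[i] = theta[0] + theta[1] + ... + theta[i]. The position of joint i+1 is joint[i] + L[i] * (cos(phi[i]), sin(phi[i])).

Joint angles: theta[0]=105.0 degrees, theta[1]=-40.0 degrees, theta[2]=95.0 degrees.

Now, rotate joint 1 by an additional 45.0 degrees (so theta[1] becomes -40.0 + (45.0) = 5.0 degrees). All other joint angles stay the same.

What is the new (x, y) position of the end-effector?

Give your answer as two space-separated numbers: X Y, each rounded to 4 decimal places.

joint[0] = (0.0000, 0.0000)  (base)
link 0: phi[0] = 105 = 105 deg
  cos(105 deg) = -0.2588, sin(105 deg) = 0.9659
  joint[1] = (0.0000, 0.0000) + 6.4 * (-0.2588, 0.9659) = (0.0000 + -1.6564, 0.0000 + 6.1819) = (-1.6564, 6.1819)
link 1: phi[1] = 105 + 5 = 110 deg
  cos(110 deg) = -0.3420, sin(110 deg) = 0.9397
  joint[2] = (-1.6564, 6.1819) + 10.4 * (-0.3420, 0.9397) = (-1.6564 + -3.5570, 6.1819 + 9.7728) = (-5.2135, 15.9547)
link 2: phi[2] = 105 + 5 + 95 = 205 deg
  cos(205 deg) = -0.9063, sin(205 deg) = -0.4226
  joint[3] = (-5.2135, 15.9547) + 8 * (-0.9063, -0.4226) = (-5.2135 + -7.2505, 15.9547 + -3.3809) = (-12.4639, 12.5738)
End effector: (-12.4639, 12.5738)

Answer: -12.4639 12.5738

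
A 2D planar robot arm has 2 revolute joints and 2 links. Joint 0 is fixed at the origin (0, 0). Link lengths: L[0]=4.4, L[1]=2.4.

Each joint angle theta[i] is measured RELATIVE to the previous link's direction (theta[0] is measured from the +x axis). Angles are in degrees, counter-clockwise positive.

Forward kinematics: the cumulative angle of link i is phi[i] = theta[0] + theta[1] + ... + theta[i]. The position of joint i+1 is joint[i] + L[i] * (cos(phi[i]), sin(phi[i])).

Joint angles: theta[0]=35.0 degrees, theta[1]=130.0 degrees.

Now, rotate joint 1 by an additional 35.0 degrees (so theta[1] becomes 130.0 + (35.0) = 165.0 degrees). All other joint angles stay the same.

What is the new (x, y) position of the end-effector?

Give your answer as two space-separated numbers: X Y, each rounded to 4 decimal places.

joint[0] = (0.0000, 0.0000)  (base)
link 0: phi[0] = 35 = 35 deg
  cos(35 deg) = 0.8192, sin(35 deg) = 0.5736
  joint[1] = (0.0000, 0.0000) + 4.4 * (0.8192, 0.5736) = (0.0000 + 3.6043, 0.0000 + 2.5237) = (3.6043, 2.5237)
link 1: phi[1] = 35 + 165 = 200 deg
  cos(200 deg) = -0.9397, sin(200 deg) = -0.3420
  joint[2] = (3.6043, 2.5237) + 2.4 * (-0.9397, -0.3420) = (3.6043 + -2.2553, 2.5237 + -0.8208) = (1.3490, 1.7029)
End effector: (1.3490, 1.7029)

Answer: 1.3490 1.7029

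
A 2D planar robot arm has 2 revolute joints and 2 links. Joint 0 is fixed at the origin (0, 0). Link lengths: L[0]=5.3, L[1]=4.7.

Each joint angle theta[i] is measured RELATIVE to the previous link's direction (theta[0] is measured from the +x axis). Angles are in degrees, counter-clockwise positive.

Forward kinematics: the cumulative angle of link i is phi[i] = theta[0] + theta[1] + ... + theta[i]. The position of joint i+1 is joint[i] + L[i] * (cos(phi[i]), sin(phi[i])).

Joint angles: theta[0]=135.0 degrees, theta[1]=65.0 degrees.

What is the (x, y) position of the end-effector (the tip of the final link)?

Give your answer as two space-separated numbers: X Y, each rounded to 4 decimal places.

Answer: -8.1642 2.1402

Derivation:
joint[0] = (0.0000, 0.0000)  (base)
link 0: phi[0] = 135 = 135 deg
  cos(135 deg) = -0.7071, sin(135 deg) = 0.7071
  joint[1] = (0.0000, 0.0000) + 5.3 * (-0.7071, 0.7071) = (0.0000 + -3.7477, 0.0000 + 3.7477) = (-3.7477, 3.7477)
link 1: phi[1] = 135 + 65 = 200 deg
  cos(200 deg) = -0.9397, sin(200 deg) = -0.3420
  joint[2] = (-3.7477, 3.7477) + 4.7 * (-0.9397, -0.3420) = (-3.7477 + -4.4166, 3.7477 + -1.6075) = (-8.1642, 2.1402)
End effector: (-8.1642, 2.1402)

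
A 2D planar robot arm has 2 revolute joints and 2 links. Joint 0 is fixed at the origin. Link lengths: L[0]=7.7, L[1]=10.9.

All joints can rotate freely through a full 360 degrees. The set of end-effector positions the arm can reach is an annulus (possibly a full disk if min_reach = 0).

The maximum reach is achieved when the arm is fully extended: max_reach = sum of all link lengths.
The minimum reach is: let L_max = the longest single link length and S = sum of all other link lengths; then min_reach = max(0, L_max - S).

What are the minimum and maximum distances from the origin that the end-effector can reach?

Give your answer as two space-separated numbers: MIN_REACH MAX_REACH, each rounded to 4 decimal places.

Link lengths: [7.7, 10.9]
max_reach = 7.7 + 10.9 = 18.6
L_max = max([7.7, 10.9]) = 10.9
S (sum of others) = 18.6 - 10.9 = 7.7
min_reach = max(0, 10.9 - 7.7) = max(0, 3.2) = 3.2

Answer: 3.2000 18.6000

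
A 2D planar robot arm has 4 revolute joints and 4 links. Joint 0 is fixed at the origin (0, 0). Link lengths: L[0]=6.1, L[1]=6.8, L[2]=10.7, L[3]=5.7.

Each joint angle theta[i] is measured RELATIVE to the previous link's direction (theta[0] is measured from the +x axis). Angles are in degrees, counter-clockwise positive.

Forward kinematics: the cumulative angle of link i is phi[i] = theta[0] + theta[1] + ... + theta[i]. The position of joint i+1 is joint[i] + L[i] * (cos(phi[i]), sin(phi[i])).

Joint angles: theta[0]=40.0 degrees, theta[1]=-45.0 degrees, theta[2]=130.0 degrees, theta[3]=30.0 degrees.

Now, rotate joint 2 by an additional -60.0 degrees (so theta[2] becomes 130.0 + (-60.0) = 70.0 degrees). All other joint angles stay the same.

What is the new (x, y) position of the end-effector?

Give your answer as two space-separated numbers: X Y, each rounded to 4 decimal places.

joint[0] = (0.0000, 0.0000)  (base)
link 0: phi[0] = 40 = 40 deg
  cos(40 deg) = 0.7660, sin(40 deg) = 0.6428
  joint[1] = (0.0000, 0.0000) + 6.1 * (0.7660, 0.6428) = (0.0000 + 4.6729, 0.0000 + 3.9210) = (4.6729, 3.9210)
link 1: phi[1] = 40 + -45 = -5 deg
  cos(-5 deg) = 0.9962, sin(-5 deg) = -0.0872
  joint[2] = (4.6729, 3.9210) + 6.8 * (0.9962, -0.0872) = (4.6729 + 6.7741, 3.9210 + -0.5927) = (11.4470, 3.3283)
link 2: phi[2] = 40 + -45 + 70 = 65 deg
  cos(65 deg) = 0.4226, sin(65 deg) = 0.9063
  joint[3] = (11.4470, 3.3283) + 10.7 * (0.4226, 0.9063) = (11.4470 + 4.5220, 3.3283 + 9.6975) = (15.9690, 13.0258)
link 3: phi[3] = 40 + -45 + 70 + 30 = 95 deg
  cos(95 deg) = -0.0872, sin(95 deg) = 0.9962
  joint[4] = (15.9690, 13.0258) + 5.7 * (-0.0872, 0.9962) = (15.9690 + -0.4968, 13.0258 + 5.6783) = (15.4722, 18.7041)
End effector: (15.4722, 18.7041)

Answer: 15.4722 18.7041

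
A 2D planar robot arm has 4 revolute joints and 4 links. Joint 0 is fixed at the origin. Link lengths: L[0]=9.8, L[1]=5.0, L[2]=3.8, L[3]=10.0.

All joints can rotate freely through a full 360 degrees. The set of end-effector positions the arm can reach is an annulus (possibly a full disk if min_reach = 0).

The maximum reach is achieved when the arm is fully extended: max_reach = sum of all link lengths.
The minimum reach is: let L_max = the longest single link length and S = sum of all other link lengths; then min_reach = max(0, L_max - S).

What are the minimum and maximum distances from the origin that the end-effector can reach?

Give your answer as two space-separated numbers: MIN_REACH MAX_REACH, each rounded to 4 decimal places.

Link lengths: [9.8, 5.0, 3.8, 10.0]
max_reach = 9.8 + 5 + 3.8 + 10 = 28.6
L_max = max([9.8, 5.0, 3.8, 10.0]) = 10
S (sum of others) = 28.6 - 10 = 18.6
min_reach = max(0, 10 - 18.6) = max(0, -8.6) = 0

Answer: 0.0000 28.6000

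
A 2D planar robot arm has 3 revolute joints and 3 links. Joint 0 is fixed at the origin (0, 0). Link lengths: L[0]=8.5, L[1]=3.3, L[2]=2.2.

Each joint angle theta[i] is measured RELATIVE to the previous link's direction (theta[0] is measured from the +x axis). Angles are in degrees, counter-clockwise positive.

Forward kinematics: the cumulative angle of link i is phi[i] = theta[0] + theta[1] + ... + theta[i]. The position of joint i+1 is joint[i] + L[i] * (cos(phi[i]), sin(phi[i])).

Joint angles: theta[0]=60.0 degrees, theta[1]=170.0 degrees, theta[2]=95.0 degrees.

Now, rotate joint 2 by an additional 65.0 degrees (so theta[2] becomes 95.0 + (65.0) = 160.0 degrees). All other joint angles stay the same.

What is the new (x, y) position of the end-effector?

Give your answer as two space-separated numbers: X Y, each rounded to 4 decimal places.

Answer: 4.0341 5.9333

Derivation:
joint[0] = (0.0000, 0.0000)  (base)
link 0: phi[0] = 60 = 60 deg
  cos(60 deg) = 0.5000, sin(60 deg) = 0.8660
  joint[1] = (0.0000, 0.0000) + 8.5 * (0.5000, 0.8660) = (0.0000 + 4.2500, 0.0000 + 7.3612) = (4.2500, 7.3612)
link 1: phi[1] = 60 + 170 = 230 deg
  cos(230 deg) = -0.6428, sin(230 deg) = -0.7660
  joint[2] = (4.2500, 7.3612) + 3.3 * (-0.6428, -0.7660) = (4.2500 + -2.1212, 7.3612 + -2.5279) = (2.1288, 4.8333)
link 2: phi[2] = 60 + 170 + 160 = 390 deg
  cos(390 deg) = 0.8660, sin(390 deg) = 0.5000
  joint[3] = (2.1288, 4.8333) + 2.2 * (0.8660, 0.5000) = (2.1288 + 1.9053, 4.8333 + 1.1000) = (4.0341, 5.9333)
End effector: (4.0341, 5.9333)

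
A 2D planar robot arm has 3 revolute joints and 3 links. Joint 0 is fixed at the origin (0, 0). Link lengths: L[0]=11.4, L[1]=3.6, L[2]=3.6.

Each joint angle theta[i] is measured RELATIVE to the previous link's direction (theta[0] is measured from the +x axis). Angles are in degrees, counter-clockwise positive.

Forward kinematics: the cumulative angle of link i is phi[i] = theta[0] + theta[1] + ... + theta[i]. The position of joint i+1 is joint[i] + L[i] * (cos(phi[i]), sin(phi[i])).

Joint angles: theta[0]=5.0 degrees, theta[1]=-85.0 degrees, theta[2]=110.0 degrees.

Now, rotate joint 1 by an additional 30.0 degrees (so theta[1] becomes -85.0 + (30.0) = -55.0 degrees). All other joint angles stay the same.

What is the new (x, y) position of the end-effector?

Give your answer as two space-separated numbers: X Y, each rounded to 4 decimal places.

joint[0] = (0.0000, 0.0000)  (base)
link 0: phi[0] = 5 = 5 deg
  cos(5 deg) = 0.9962, sin(5 deg) = 0.0872
  joint[1] = (0.0000, 0.0000) + 11.4 * (0.9962, 0.0872) = (0.0000 + 11.3566, 0.0000 + 0.9936) = (11.3566, 0.9936)
link 1: phi[1] = 5 + -55 = -50 deg
  cos(-50 deg) = 0.6428, sin(-50 deg) = -0.7660
  joint[2] = (11.3566, 0.9936) + 3.6 * (0.6428, -0.7660) = (11.3566 + 2.3140, 0.9936 + -2.7578) = (13.6707, -1.7642)
link 2: phi[2] = 5 + -55 + 110 = 60 deg
  cos(60 deg) = 0.5000, sin(60 deg) = 0.8660
  joint[3] = (13.6707, -1.7642) + 3.6 * (0.5000, 0.8660) = (13.6707 + 1.8000, -1.7642 + 3.1177) = (15.4707, 1.3535)
End effector: (15.4707, 1.3535)

Answer: 15.4707 1.3535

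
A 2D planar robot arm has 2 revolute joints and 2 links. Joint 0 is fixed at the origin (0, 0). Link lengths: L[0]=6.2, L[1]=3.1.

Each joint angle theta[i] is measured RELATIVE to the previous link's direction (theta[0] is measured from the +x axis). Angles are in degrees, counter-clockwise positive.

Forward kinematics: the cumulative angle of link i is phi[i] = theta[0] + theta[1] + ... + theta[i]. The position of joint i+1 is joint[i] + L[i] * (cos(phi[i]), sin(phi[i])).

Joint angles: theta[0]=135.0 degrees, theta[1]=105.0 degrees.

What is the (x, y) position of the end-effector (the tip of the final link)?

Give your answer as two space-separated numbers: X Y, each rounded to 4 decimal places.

Answer: -5.9341 1.6994

Derivation:
joint[0] = (0.0000, 0.0000)  (base)
link 0: phi[0] = 135 = 135 deg
  cos(135 deg) = -0.7071, sin(135 deg) = 0.7071
  joint[1] = (0.0000, 0.0000) + 6.2 * (-0.7071, 0.7071) = (0.0000 + -4.3841, 0.0000 + 4.3841) = (-4.3841, 4.3841)
link 1: phi[1] = 135 + 105 = 240 deg
  cos(240 deg) = -0.5000, sin(240 deg) = -0.8660
  joint[2] = (-4.3841, 4.3841) + 3.1 * (-0.5000, -0.8660) = (-4.3841 + -1.5500, 4.3841 + -2.6847) = (-5.9341, 1.6994)
End effector: (-5.9341, 1.6994)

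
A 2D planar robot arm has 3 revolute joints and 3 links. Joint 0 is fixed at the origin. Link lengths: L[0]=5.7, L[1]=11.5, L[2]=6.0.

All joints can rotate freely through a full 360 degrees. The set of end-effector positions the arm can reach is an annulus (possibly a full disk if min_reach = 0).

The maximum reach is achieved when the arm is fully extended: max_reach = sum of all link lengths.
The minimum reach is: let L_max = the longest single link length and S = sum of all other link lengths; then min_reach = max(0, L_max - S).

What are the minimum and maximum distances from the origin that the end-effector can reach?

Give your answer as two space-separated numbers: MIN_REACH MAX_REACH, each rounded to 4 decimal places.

Link lengths: [5.7, 11.5, 6.0]
max_reach = 5.7 + 11.5 + 6 = 23.2
L_max = max([5.7, 11.5, 6.0]) = 11.5
S (sum of others) = 23.2 - 11.5 = 11.7
min_reach = max(0, 11.5 - 11.7) = max(0, -0.2) = 0

Answer: 0.0000 23.2000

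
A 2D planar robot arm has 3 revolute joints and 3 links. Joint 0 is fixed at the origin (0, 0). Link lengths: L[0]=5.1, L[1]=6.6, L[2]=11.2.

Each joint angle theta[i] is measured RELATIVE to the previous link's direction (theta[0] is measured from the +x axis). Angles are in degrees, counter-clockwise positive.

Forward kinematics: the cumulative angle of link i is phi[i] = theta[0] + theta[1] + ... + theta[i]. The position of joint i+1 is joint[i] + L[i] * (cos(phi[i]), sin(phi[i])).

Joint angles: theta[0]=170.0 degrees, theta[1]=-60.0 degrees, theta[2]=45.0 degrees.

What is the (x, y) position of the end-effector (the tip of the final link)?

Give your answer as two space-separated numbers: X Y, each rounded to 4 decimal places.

Answer: -17.4305 11.8209

Derivation:
joint[0] = (0.0000, 0.0000)  (base)
link 0: phi[0] = 170 = 170 deg
  cos(170 deg) = -0.9848, sin(170 deg) = 0.1736
  joint[1] = (0.0000, 0.0000) + 5.1 * (-0.9848, 0.1736) = (0.0000 + -5.0225, 0.0000 + 0.8856) = (-5.0225, 0.8856)
link 1: phi[1] = 170 + -60 = 110 deg
  cos(110 deg) = -0.3420, sin(110 deg) = 0.9397
  joint[2] = (-5.0225, 0.8856) + 6.6 * (-0.3420, 0.9397) = (-5.0225 + -2.2573, 0.8856 + 6.2020) = (-7.2799, 7.0876)
link 2: phi[2] = 170 + -60 + 45 = 155 deg
  cos(155 deg) = -0.9063, sin(155 deg) = 0.4226
  joint[3] = (-7.2799, 7.0876) + 11.2 * (-0.9063, 0.4226) = (-7.2799 + -10.1506, 7.0876 + 4.7333) = (-17.4305, 11.8209)
End effector: (-17.4305, 11.8209)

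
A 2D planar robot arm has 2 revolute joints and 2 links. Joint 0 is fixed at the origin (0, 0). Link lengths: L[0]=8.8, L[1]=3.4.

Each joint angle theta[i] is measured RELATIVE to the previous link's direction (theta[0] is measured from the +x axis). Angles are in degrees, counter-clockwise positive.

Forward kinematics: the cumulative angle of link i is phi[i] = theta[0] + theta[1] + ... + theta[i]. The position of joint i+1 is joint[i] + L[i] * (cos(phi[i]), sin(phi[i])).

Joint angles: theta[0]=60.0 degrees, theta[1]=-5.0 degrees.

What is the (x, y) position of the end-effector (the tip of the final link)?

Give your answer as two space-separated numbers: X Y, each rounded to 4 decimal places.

Answer: 6.3502 10.4061

Derivation:
joint[0] = (0.0000, 0.0000)  (base)
link 0: phi[0] = 60 = 60 deg
  cos(60 deg) = 0.5000, sin(60 deg) = 0.8660
  joint[1] = (0.0000, 0.0000) + 8.8 * (0.5000, 0.8660) = (0.0000 + 4.4000, 0.0000 + 7.6210) = (4.4000, 7.6210)
link 1: phi[1] = 60 + -5 = 55 deg
  cos(55 deg) = 0.5736, sin(55 deg) = 0.8192
  joint[2] = (4.4000, 7.6210) + 3.4 * (0.5736, 0.8192) = (4.4000 + 1.9502, 7.6210 + 2.7851) = (6.3502, 10.4061)
End effector: (6.3502, 10.4061)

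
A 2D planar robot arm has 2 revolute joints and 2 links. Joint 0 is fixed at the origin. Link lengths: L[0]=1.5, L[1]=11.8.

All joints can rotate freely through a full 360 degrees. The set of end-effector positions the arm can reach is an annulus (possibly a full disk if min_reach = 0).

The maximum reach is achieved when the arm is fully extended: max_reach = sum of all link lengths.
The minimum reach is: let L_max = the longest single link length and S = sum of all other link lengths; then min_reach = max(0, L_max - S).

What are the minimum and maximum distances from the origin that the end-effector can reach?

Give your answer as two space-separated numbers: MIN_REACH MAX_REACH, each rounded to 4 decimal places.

Link lengths: [1.5, 11.8]
max_reach = 1.5 + 11.8 = 13.3
L_max = max([1.5, 11.8]) = 11.8
S (sum of others) = 13.3 - 11.8 = 1.5
min_reach = max(0, 11.8 - 1.5) = max(0, 10.3) = 10.3

Answer: 10.3000 13.3000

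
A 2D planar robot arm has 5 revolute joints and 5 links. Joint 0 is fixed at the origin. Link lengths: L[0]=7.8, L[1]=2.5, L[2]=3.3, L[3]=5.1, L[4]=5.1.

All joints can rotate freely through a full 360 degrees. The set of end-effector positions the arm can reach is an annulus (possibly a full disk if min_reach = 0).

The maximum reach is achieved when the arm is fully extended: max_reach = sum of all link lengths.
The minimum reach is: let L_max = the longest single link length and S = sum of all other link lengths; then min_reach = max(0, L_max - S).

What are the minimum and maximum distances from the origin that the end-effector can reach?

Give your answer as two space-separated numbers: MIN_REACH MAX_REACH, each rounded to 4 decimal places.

Answer: 0.0000 23.8000

Derivation:
Link lengths: [7.8, 2.5, 3.3, 5.1, 5.1]
max_reach = 7.8 + 2.5 + 3.3 + 5.1 + 5.1 = 23.8
L_max = max([7.8, 2.5, 3.3, 5.1, 5.1]) = 7.8
S (sum of others) = 23.8 - 7.8 = 16
min_reach = max(0, 7.8 - 16) = max(0, -8.2) = 0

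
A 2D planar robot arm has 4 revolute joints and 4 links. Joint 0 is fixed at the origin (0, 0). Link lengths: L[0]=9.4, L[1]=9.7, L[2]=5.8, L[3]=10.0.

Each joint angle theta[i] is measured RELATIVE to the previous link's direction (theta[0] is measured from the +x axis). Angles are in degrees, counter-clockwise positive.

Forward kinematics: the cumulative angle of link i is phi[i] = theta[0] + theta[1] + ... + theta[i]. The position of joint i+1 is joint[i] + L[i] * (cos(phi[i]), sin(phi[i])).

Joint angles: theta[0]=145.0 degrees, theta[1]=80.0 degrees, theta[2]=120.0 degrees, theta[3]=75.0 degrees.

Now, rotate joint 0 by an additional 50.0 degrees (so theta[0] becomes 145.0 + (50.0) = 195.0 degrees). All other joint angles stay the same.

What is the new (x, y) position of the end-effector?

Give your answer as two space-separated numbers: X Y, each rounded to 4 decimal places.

Answer: -6.9034 0.6277

Derivation:
joint[0] = (0.0000, 0.0000)  (base)
link 0: phi[0] = 195 = 195 deg
  cos(195 deg) = -0.9659, sin(195 deg) = -0.2588
  joint[1] = (0.0000, 0.0000) + 9.4 * (-0.9659, -0.2588) = (0.0000 + -9.0797, 0.0000 + -2.4329) = (-9.0797, -2.4329)
link 1: phi[1] = 195 + 80 = 275 deg
  cos(275 deg) = 0.0872, sin(275 deg) = -0.9962
  joint[2] = (-9.0797, -2.4329) + 9.7 * (0.0872, -0.9962) = (-9.0797 + 0.8454, -2.4329 + -9.6631) = (-8.2343, -12.0960)
link 2: phi[2] = 195 + 80 + 120 = 395 deg
  cos(395 deg) = 0.8192, sin(395 deg) = 0.5736
  joint[3] = (-8.2343, -12.0960) + 5.8 * (0.8192, 0.5736) = (-8.2343 + 4.7511, -12.0960 + 3.3267) = (-3.4832, -8.7692)
link 3: phi[3] = 195 + 80 + 120 + 75 = 470 deg
  cos(470 deg) = -0.3420, sin(470 deg) = 0.9397
  joint[4] = (-3.4832, -8.7692) + 10 * (-0.3420, 0.9397) = (-3.4832 + -3.4202, -8.7692 + 9.3969) = (-6.9034, 0.6277)
End effector: (-6.9034, 0.6277)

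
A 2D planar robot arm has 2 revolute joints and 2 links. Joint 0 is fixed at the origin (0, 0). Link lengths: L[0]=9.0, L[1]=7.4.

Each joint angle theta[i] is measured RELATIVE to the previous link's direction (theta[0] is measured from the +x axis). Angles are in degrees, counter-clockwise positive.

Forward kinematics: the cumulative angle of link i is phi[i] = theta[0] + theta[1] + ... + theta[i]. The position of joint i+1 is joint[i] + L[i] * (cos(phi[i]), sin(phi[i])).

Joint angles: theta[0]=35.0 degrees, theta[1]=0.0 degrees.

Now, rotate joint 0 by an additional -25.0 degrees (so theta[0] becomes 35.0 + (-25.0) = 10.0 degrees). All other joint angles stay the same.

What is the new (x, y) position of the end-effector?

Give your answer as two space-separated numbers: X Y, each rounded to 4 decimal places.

joint[0] = (0.0000, 0.0000)  (base)
link 0: phi[0] = 10 = 10 deg
  cos(10 deg) = 0.9848, sin(10 deg) = 0.1736
  joint[1] = (0.0000, 0.0000) + 9 * (0.9848, 0.1736) = (0.0000 + 8.8633, 0.0000 + 1.5628) = (8.8633, 1.5628)
link 1: phi[1] = 10 + 0 = 10 deg
  cos(10 deg) = 0.9848, sin(10 deg) = 0.1736
  joint[2] = (8.8633, 1.5628) + 7.4 * (0.9848, 0.1736) = (8.8633 + 7.2876, 1.5628 + 1.2850) = (16.1508, 2.8478)
End effector: (16.1508, 2.8478)

Answer: 16.1508 2.8478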